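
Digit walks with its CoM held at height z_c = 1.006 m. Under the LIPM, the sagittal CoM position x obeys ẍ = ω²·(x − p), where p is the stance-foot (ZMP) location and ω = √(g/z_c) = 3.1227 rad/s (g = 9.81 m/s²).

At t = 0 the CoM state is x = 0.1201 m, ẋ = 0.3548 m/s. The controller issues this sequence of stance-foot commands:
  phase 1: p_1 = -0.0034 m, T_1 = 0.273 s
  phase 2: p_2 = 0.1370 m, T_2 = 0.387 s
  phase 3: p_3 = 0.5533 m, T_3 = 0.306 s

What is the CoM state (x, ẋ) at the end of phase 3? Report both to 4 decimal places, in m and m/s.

phase 1: p=-0.0034, T=0.273, ωT=0.852497, cosh=1.385923, sinh=0.959574; start (x,ẋ)=(0.120100, 0.354800) → end (x,ẋ)=(0.276788, 0.861788)
phase 2: p=0.1370, T=0.387, ωT=1.208485, cosh=1.823529, sinh=1.524879; start (x,ẋ)=(0.276788, 0.861788) → end (x,ẋ)=(0.812736, 2.237129)
phase 3: p=0.5533, T=0.306, ωT=0.955546, cosh=1.492346, sinh=1.107744; start (x,ẋ)=(0.812736, 2.237129) → end (x,ẋ)=(1.734066, 4.236001)

x = 1.7341, ẋ = 4.2360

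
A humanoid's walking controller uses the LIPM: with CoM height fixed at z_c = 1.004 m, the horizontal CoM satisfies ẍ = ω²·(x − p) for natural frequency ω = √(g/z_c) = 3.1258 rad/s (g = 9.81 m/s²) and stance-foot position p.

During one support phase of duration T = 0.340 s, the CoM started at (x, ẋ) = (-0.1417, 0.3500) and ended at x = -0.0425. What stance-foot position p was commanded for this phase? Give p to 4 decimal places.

p = -0.0715

ωT = 3.1258·0.340 = 1.062772; cosh(ωT) = 1.619940, sinh(ωT) = 1.274443
x(T) = p + (x₀−p)·cosh(ωT) + (ẋ₀/ω)·sinh(ωT) ⇒ p·(1 − cosh) = x(T) − x₀·cosh − (ẋ₀/ω)·sinh
numerator   = -0.0425 − (-0.1417)·1.619940 − (0.3500/3.1258)·1.274443 = 0.044344
denominator = 1 − 1.619940 = -0.619940
p = 0.044344 / -0.619940 = -0.0715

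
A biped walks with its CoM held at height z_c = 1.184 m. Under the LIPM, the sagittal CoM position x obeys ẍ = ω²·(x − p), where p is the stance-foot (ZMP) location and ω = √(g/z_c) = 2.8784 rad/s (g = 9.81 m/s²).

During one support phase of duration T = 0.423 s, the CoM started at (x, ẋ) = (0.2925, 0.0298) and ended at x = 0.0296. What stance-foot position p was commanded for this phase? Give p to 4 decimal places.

ωT = 2.8784·0.423 = 1.217563; cosh(ωT) = 1.837447, sinh(ωT) = 1.541497
x(T) = p + (x₀−p)·cosh(ωT) + (ẋ₀/ω)·sinh(ωT) ⇒ p·(1 − cosh) = x(T) − x₀·cosh − (ẋ₀/ω)·sinh
numerator   = 0.0296 − (0.2925)·1.837447 − (0.0298/2.8784)·1.541497 = -0.523812
denominator = 1 − 1.837447 = -0.837447
p = -0.523812 / -0.837447 = 0.6255

p = 0.6255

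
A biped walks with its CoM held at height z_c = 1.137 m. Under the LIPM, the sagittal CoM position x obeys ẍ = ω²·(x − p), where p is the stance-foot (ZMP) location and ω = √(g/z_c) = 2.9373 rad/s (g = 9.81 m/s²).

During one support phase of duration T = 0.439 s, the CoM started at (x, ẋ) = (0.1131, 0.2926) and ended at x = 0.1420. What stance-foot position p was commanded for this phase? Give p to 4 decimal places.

ωT = 2.9373·0.439 = 1.289475; cosh(ωT) = 1.953147, sinh(ωT) = 1.677732
x(T) = p + (x₀−p)·cosh(ωT) + (ẋ₀/ω)·sinh(ωT) ⇒ p·(1 − cosh) = x(T) − x₀·cosh − (ẋ₀/ω)·sinh
numerator   = 0.1420 − (0.1131)·1.953147 − (0.2926/2.9373)·1.677732 = -0.246029
denominator = 1 − 1.953147 = -0.953147
p = -0.246029 / -0.953147 = 0.2581

p = 0.2581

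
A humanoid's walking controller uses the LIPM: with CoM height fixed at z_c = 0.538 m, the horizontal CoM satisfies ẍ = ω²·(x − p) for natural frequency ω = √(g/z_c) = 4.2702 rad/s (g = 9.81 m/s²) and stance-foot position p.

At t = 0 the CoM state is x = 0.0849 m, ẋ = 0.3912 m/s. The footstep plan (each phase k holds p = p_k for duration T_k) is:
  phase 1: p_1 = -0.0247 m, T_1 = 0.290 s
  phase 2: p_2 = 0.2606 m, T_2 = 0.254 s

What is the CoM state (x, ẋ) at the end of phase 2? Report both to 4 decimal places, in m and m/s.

x = 0.8180, ẋ = 2.7847

phase 1: p=-0.0247, T=0.290, ωT=1.238358, cosh=1.869902, sinh=1.580042; start (x,ẋ)=(0.084900, 0.391200) → end (x,ẋ)=(0.324991, 1.470987)
phase 2: p=0.2606, T=0.254, ωT=1.084631, cosh=1.648187, sinh=1.310160; start (x,ẋ)=(0.324991, 1.470987) → end (x,ẋ)=(0.818050, 2.784710)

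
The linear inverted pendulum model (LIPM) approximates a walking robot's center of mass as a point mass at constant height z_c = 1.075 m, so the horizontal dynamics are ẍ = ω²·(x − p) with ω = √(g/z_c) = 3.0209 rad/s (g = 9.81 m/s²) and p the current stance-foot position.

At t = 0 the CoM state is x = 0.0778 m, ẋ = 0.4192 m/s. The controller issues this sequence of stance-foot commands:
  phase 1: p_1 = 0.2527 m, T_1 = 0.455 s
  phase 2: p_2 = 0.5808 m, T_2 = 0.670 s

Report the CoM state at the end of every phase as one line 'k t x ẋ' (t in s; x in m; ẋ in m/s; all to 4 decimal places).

phase 1: p=0.2527, T=0.455, ωT=1.374510, cosh=2.103050, sinh=1.850087; start (x,ẋ)=(0.077800, 0.419200) → end (x,ẋ)=(0.141607, -0.095905)
phase 2: p=0.5808, T=0.670, ωT=2.024003, cosh=3.850343, sinh=3.718218; start (x,ẋ)=(0.141607, -0.095905) → end (x,ẋ)=(-1.228287, -5.302445)

1 0.4550 0.1416 -0.0959
2 1.1250 -1.2283 -5.3024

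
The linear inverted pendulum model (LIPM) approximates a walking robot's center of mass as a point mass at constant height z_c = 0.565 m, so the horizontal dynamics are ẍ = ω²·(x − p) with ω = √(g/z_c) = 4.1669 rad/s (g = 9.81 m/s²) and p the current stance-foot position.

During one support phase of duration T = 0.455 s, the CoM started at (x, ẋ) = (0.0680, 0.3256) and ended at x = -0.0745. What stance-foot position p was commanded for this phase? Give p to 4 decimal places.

p = 0.2330

ωT = 4.1669·0.455 = 1.895940; cosh(ωT) = 3.404489, sinh(ωT) = 3.254312
x(T) = p + (x₀−p)·cosh(ωT) + (ẋ₀/ω)·sinh(ωT) ⇒ p·(1 − cosh) = x(T) − x₀·cosh − (ẋ₀/ω)·sinh
numerator   = -0.0745 − (0.0680)·3.404489 − (0.3256/4.1669)·3.254312 = -0.560296
denominator = 1 − 3.404489 = -2.404489
p = -0.560296 / -2.404489 = 0.2330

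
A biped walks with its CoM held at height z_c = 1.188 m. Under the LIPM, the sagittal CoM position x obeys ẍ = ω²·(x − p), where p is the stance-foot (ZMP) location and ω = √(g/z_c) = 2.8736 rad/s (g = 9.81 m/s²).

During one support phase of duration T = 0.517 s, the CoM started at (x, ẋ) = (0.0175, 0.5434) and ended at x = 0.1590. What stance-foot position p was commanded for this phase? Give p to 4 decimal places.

p = 0.2102

ωT = 2.8736·0.517 = 1.485651; cosh(ωT) = 2.322098, sinh(ωT) = 2.095743
x(T) = p + (x₀−p)·cosh(ωT) + (ẋ₀/ω)·sinh(ωT) ⇒ p·(1 − cosh) = x(T) − x₀·cosh − (ẋ₀/ω)·sinh
numerator   = 0.1590 − (0.0175)·2.322098 − (0.5434/2.8736)·2.095743 = -0.277943
denominator = 1 − 2.322098 = -1.322098
p = -0.277943 / -1.322098 = 0.2102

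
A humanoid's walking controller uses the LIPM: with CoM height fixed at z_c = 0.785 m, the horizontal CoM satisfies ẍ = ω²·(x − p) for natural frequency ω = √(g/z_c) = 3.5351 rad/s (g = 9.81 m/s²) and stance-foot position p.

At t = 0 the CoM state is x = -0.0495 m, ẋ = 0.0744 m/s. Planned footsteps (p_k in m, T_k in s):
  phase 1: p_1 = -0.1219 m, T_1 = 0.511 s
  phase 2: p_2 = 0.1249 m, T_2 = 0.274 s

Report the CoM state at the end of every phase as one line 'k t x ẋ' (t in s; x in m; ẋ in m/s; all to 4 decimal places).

phase 1: p=-0.1219, T=0.511, ωT=1.806436, cosh=3.126474, sinh=2.962235; start (x,ẋ)=(-0.049500, 0.074400) → end (x,ẋ)=(0.166800, 0.990768)
phase 2: p=0.1249, T=0.274, ωT=0.968617, cosh=1.506954, sinh=1.127346; start (x,ẋ)=(0.166800, 0.990768) → end (x,ẋ)=(0.503998, 1.660025)

1 0.5110 0.1668 0.9908
2 0.7850 0.5040 1.6600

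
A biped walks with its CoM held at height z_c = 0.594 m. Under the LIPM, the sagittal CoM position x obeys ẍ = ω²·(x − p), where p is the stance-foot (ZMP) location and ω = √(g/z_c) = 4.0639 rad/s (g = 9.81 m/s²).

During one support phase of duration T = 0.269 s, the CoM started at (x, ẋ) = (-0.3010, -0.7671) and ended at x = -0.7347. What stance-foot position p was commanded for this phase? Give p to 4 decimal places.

ωT = 4.0639·0.269 = 1.093189; cosh(ωT) = 1.659460, sinh(ωT) = 1.324314
x(T) = p + (x₀−p)·cosh(ωT) + (ẋ₀/ω)·sinh(ωT) ⇒ p·(1 − cosh) = x(T) − x₀·cosh − (ẋ₀/ω)·sinh
numerator   = -0.7347 − (-0.3010)·1.659460 − (-0.7671/4.0639)·1.324314 = 0.014775
denominator = 1 − 1.659460 = -0.659460
p = 0.014775 / -0.659460 = -0.0224

p = -0.0224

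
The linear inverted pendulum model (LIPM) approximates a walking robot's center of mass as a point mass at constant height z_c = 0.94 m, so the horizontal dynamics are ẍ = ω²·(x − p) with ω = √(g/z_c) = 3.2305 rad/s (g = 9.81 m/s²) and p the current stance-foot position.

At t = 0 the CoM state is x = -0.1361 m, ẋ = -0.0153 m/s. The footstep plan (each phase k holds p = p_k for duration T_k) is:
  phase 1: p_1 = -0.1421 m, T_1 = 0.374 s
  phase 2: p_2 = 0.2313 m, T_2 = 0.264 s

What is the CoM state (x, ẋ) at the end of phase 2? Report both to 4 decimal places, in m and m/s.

x = -0.2807, ẋ = -1.1443

phase 1: p=-0.1421, T=0.374, ωT=1.208207, cosh=1.823105, sinh=1.524372; start (x,ẋ)=(-0.136100, -0.015300) → end (x,ẋ)=(-0.138381, 0.001653)
phase 2: p=0.2313, T=0.264, ωT=0.852852, cosh=1.386263, sinh=0.960066; start (x,ẋ)=(-0.138381, 0.001653) → end (x,ẋ)=(-0.280684, -1.144271)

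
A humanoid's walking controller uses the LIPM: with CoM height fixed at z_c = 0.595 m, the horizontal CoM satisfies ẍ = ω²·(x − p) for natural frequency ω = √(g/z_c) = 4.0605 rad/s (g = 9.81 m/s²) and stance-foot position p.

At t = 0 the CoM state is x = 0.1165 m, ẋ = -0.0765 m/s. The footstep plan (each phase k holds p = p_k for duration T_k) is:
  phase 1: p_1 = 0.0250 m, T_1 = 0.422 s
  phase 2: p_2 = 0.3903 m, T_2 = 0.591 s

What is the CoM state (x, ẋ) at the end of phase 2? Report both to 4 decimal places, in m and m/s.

phase 1: p=0.0250, T=0.422, ωT=1.713531, cosh=2.864374, sinh=2.684145; start (x,ẋ)=(0.116500, -0.076500) → end (x,ẋ)=(0.236521, 0.778131)
phase 2: p=0.3903, T=0.591, ωT=2.399755, cosh=5.555611, sinh=5.464871; start (x,ẋ)=(0.236521, 0.778131) → end (x,ẋ)=(0.583219, 0.910617)

x = 0.5832, ẋ = 0.9106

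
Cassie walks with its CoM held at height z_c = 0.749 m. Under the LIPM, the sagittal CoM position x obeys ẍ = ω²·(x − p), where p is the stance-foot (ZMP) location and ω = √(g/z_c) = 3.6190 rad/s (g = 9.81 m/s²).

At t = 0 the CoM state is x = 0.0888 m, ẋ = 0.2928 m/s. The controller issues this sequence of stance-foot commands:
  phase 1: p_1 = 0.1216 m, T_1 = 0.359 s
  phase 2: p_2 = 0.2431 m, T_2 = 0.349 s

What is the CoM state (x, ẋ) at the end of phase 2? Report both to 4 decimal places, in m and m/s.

x = 0.3186, ẋ = 0.4292

phase 1: p=0.1216, T=0.359, ωT=1.299221, cosh=1.969592, sinh=1.696848; start (x,ẋ)=(0.088800, 0.292800) → end (x,ẋ)=(0.194283, 0.375275)
phase 2: p=0.2431, T=0.349, ωT=1.263031, cosh=1.909459, sinh=1.626664; start (x,ẋ)=(0.194283, 0.375275) → end (x,ẋ)=(0.318564, 0.429193)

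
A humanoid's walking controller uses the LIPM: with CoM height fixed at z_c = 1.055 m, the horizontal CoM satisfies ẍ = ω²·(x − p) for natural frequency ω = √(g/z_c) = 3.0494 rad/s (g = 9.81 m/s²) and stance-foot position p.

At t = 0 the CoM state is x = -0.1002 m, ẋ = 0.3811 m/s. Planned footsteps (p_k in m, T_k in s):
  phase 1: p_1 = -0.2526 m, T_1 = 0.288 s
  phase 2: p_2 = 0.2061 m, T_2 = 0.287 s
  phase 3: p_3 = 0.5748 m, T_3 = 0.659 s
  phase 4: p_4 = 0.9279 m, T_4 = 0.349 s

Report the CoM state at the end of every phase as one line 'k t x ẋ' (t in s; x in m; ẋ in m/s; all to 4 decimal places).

phase 1: p=-0.2526, T=0.288, ωT=0.878227, cosh=1.411074, sinh=0.995555; start (x,ẋ)=(-0.100200, 0.381100) → end (x,ẋ)=(0.086868, 1.000423)
phase 2: p=0.2061, T=0.287, ωT=0.875178, cosh=1.408045, sinh=0.991257; start (x,ẋ)=(0.086868, 1.000423) → end (x,ẋ)=(0.363419, 1.048233)
phase 3: p=0.5748, T=0.659, ωT=2.009555, cosh=3.797021, sinh=3.662973; start (x,ẋ)=(0.363419, 1.048233) → end (x,ẋ)=(1.031332, 1.619067)
phase 4: p=0.9279, T=0.349, ωT=1.064241, cosh=1.621813, sinh=1.276824; start (x,ẋ)=(1.031332, 1.619067) → end (x,ẋ)=(1.773571, 3.028540)

1 0.2880 0.0869 1.0004
2 0.5750 0.3634 1.0482
3 1.2340 1.0313 1.6191
4 1.5830 1.7736 3.0285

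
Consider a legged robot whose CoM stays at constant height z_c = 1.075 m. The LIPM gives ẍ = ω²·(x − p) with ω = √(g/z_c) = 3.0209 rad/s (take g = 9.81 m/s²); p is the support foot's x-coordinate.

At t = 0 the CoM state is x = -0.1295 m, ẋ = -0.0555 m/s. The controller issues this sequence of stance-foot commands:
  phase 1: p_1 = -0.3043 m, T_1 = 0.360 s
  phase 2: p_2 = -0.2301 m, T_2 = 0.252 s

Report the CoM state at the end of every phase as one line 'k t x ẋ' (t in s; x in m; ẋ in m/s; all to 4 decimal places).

1 0.3600 -0.0397 0.6027
2 0.6120 0.1852 1.2673

phase 1: p=-0.3043, T=0.360, ωT=1.087524, cosh=1.651984, sinh=1.314934; start (x,ẋ)=(-0.129500, -0.055500) → end (x,ẋ)=(-0.039691, 0.602670)
phase 2: p=-0.2301, T=0.252, ωT=0.761267, cosh=1.304031, sinh=0.836956; start (x,ẋ)=(-0.039691, 0.602670) → end (x,ẋ)=(0.185172, 1.267323)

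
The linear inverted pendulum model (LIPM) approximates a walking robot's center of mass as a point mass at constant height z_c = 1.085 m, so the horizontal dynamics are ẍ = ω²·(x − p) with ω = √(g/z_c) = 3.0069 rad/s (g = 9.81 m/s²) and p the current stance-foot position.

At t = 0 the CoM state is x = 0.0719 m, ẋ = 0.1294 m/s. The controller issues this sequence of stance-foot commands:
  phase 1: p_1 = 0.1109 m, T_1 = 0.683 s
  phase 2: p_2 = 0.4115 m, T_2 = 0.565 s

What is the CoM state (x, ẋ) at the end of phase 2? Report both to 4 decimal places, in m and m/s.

x = -0.3528, ẋ = -2.1270

phase 1: p=0.1109, T=0.683, ωT=2.053713, cosh=3.962526, sinh=3.834268; start (x,ẋ)=(0.071900, 0.129400) → end (x,ẋ)=(0.121367, 0.063110)
phase 2: p=0.4115, T=0.565, ωT=1.698898, cosh=2.825403, sinh=2.642518; start (x,ẋ)=(0.121367, 0.063110) → end (x,ẋ)=(-0.352781, -2.127027)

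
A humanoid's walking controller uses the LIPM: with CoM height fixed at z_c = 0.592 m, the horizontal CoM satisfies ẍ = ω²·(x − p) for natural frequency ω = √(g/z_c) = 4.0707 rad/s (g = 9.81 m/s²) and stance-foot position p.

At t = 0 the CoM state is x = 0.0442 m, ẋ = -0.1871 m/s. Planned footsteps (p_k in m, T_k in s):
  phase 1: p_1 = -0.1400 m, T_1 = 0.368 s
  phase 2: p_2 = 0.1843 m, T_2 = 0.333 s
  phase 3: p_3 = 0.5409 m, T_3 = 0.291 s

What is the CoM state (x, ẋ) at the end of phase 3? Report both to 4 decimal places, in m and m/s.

x = 1.7569, ẋ = 5.4815

phase 1: p=-0.1400, T=0.368, ωT=1.498018, cosh=2.348193, sinh=2.124620; start (x,ẋ)=(0.044200, -0.187100) → end (x,ẋ)=(0.194884, 1.153742)
phase 2: p=0.1843, T=0.333, ωT=1.355543, cosh=2.068337, sinh=1.810530; start (x,ẋ)=(0.194884, 1.153742) → end (x,ẋ)=(0.719343, 2.464334)
phase 3: p=0.5409, T=0.291, ωT=1.184574, cosh=1.787585, sinh=1.481708; start (x,ẋ)=(0.719343, 2.464334) → end (x,ẋ)=(1.756883, 5.481497)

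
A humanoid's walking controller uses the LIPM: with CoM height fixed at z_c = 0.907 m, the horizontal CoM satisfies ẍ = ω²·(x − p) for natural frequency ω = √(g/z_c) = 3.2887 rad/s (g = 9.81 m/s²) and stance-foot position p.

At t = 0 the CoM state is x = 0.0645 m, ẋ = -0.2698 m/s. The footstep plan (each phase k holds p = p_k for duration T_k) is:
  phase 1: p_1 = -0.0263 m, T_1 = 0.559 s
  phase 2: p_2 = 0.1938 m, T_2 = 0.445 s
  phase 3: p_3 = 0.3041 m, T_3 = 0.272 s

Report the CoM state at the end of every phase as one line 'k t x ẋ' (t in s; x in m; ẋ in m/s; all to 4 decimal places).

1 0.5590 0.0150 0.0454
2 1.0040 -0.1850 -1.0992
3 1.2760 -0.7346 -3.2077

phase 1: p=-0.0263, T=0.559, ωT=1.838383, cosh=3.222721, sinh=3.063646; start (x,ẋ)=(0.064500, -0.269800) → end (x,ẋ)=(0.014986, 0.045358)
phase 2: p=0.1938, T=0.445, ωT=1.463472, cosh=2.276183, sinh=2.044751; start (x,ẋ)=(0.014986, 0.045358) → end (x,ẋ)=(-0.185012, -1.099205)
phase 3: p=0.3041, T=0.272, ωT=0.894526, cosh=1.427489, sinh=1.018688; start (x,ẋ)=(-0.185012, -1.099205) → end (x,ẋ)=(-0.734585, -3.207706)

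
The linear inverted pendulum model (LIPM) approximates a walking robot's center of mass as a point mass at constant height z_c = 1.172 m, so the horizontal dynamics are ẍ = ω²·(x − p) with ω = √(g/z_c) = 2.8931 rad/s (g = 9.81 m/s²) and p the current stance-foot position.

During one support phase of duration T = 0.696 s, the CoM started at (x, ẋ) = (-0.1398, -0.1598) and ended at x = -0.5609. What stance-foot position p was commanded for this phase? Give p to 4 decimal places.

ωT = 2.8931·0.696 = 2.013598; cosh(ωT) = 3.811862, sinh(ωT) = 3.678354
x(T) = p + (x₀−p)·cosh(ωT) + (ẋ₀/ω)·sinh(ωT) ⇒ p·(1 − cosh) = x(T) − x₀·cosh − (ẋ₀/ω)·sinh
numerator   = -0.5609 − (-0.1398)·3.811862 − (-0.1598/2.8931)·3.678354 = 0.175172
denominator = 1 − 3.811862 = -2.811862
p = 0.175172 / -2.811862 = -0.0623

p = -0.0623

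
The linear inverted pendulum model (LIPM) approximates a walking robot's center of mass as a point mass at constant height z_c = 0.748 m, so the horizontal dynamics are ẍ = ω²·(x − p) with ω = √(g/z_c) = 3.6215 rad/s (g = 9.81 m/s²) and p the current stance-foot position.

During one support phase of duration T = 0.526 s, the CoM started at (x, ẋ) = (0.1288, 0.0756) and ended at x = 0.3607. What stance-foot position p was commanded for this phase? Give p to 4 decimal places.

ωT = 3.6215·0.526 = 1.904909; cosh(ωT) = 3.433816, sinh(ωT) = 3.284980
x(T) = p + (x₀−p)·cosh(ωT) + (ẋ₀/ω)·sinh(ωT) ⇒ p·(1 − cosh) = x(T) − x₀·cosh − (ẋ₀/ω)·sinh
numerator   = 0.3607 − (0.1288)·3.433816 − (0.0756/3.6215)·3.284980 = -0.150151
denominator = 1 − 3.433816 = -2.433816
p = -0.150151 / -2.433816 = 0.0617

p = 0.0617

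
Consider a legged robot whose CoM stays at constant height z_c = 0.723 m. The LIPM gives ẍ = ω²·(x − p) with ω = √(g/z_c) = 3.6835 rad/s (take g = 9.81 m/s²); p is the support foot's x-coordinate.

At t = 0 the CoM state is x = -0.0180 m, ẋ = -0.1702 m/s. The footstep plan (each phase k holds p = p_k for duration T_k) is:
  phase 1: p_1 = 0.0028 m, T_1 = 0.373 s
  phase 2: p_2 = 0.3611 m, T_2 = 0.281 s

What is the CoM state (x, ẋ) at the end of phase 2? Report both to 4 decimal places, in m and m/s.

phase 1: p=0.0028, T=0.373, ωT=1.373946, cosh=2.102007, sinh=1.848901; start (x,ẋ)=(-0.018000, -0.170200) → end (x,ẋ)=(-0.126352, -0.499419)
phase 2: p=0.3611, T=0.281, ωT=1.035064, cosh=1.585244, sinh=1.230041; start (x,ẋ)=(-0.126352, -0.499419) → end (x,ẋ)=(-0.578403, -3.000275)

x = -0.5784, ẋ = -3.0003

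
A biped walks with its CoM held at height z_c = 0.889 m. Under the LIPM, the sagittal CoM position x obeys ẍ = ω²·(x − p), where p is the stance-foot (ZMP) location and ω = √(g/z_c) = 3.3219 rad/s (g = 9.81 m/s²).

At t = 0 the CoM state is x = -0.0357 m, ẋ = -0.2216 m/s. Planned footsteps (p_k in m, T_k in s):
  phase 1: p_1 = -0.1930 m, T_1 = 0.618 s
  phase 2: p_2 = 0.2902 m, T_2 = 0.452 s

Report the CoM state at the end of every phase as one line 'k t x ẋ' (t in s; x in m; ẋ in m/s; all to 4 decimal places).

1 0.6180 0.1743 1.1245
2 1.0700 0.7391 1.8274

phase 1: p=-0.1930, T=0.618, ωT=2.052934, cosh=3.959542, sinh=3.831185; start (x,ẋ)=(-0.035700, -0.221600) → end (x,ẋ)=(0.174262, 1.124493)
phase 2: p=0.2902, T=0.452, ωT=1.501499, cosh=2.355604, sinh=2.132808; start (x,ẋ)=(0.174262, 1.124493) → end (x,ẋ)=(0.739071, 1.827444)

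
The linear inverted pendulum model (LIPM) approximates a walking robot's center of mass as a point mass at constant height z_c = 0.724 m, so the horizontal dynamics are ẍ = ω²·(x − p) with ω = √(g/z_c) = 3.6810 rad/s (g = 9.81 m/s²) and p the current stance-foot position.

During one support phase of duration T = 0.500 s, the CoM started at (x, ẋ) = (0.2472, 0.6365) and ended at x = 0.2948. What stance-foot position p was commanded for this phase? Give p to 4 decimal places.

ωT = 3.6810·0.500 = 1.840500; cosh(ωT) = 3.229213, sinh(ωT) = 3.070475
x(T) = p + (x₀−p)·cosh(ωT) + (ẋ₀/ω)·sinh(ωT) ⇒ p·(1 − cosh) = x(T) − x₀·cosh − (ẋ₀/ω)·sinh
numerator   = 0.2948 − (0.2472)·3.229213 − (0.6365/3.6810)·3.070475 = -1.034392
denominator = 1 − 3.229213 = -2.229213
p = -1.034392 / -2.229213 = 0.4640

p = 0.4640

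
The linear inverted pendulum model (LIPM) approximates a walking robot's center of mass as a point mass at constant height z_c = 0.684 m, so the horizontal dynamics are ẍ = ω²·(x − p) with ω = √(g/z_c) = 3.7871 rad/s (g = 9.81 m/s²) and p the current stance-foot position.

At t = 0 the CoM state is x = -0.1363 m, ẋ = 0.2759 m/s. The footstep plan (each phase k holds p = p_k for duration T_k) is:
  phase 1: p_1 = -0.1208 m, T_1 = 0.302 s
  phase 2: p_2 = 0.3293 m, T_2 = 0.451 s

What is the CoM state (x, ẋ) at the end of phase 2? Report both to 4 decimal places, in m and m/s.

x = -0.4592, ẋ = -2.6580

phase 1: p=-0.1208, T=0.302, ωT=1.143704, cosh=1.728504, sinh=1.409868; start (x,ẋ)=(-0.136300, 0.275900) → end (x,ẋ)=(-0.044879, 0.394135)
phase 2: p=0.3293, T=0.451, ωT=1.707982, cosh=2.849523, sinh=2.668292; start (x,ẋ)=(-0.044879, 0.394135) → end (x,ẋ)=(-0.459235, -2.658019)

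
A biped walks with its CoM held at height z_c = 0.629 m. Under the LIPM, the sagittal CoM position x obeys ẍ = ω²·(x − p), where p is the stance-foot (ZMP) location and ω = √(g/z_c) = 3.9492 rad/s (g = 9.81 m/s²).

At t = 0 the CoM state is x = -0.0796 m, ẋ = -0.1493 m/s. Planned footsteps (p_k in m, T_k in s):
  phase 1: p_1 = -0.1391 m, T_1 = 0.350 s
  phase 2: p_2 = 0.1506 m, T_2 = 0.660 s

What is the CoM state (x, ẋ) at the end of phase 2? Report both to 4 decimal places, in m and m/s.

x = -1.2365, ẋ = -5.4006

phase 1: p=-0.1391, T=0.350, ωT=1.382220, cosh=2.117378, sinh=1.866358; start (x,ẋ)=(-0.079600, -0.149300) → end (x,ẋ)=(-0.083674, 0.122427)
phase 2: p=0.1506, T=0.660, ωT=2.606472, cosh=6.812476, sinh=6.738682; start (x,ẋ)=(-0.083674, 0.122427) → end (x,ẋ)=(-1.236483, -5.400558)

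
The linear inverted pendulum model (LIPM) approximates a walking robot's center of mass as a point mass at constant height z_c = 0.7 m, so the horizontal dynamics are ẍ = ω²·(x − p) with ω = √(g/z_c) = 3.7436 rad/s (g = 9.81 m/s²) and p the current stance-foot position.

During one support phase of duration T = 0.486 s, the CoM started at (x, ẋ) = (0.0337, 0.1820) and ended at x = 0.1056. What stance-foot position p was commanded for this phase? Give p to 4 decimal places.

ωT = 3.7436·0.486 = 1.819390; cosh(ωT) = 3.165108, sinh(ωT) = 3.002984
x(T) = p + (x₀−p)·cosh(ωT) + (ẋ₀/ω)·sinh(ωT) ⇒ p·(1 − cosh) = x(T) − x₀·cosh − (ẋ₀/ω)·sinh
numerator   = 0.1056 − (0.0337)·3.165108 − (0.1820/3.7436)·3.002984 = -0.147058
denominator = 1 − 3.165108 = -2.165108
p = -0.147058 / -2.165108 = 0.0679

p = 0.0679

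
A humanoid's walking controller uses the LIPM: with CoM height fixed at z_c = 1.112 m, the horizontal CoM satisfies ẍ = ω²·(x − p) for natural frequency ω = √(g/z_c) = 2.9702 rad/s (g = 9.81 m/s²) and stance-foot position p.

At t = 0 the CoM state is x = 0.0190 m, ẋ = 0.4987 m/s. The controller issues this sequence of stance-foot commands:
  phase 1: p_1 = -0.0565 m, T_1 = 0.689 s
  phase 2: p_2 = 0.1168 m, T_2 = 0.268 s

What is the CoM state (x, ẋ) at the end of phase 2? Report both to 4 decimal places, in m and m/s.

phase 1: p=-0.0565, T=0.689, ωT=2.046468, cosh=3.934851, sinh=3.805661; start (x,ẋ)=(0.019000, 0.498700) → end (x,ẋ)=(0.879556, 2.815730)
phase 2: p=0.1168, T=0.268, ωT=0.796014, cosh=1.333905, sinh=0.882781; start (x,ẋ)=(0.879556, 2.815730) → end (x,ẋ)=(1.971115, 5.755892)

x = 1.9711, ẋ = 5.7559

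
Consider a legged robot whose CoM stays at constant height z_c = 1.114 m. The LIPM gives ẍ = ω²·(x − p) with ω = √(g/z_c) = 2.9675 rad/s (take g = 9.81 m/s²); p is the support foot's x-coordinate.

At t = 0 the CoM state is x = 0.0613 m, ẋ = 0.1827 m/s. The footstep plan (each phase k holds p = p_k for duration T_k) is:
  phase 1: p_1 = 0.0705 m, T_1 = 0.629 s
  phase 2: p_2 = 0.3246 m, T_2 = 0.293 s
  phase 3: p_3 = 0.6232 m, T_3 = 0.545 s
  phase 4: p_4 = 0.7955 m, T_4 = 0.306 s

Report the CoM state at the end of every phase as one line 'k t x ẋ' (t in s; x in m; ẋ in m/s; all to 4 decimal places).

phase 1: p=0.0705, T=0.629, ωT=1.866557, cosh=3.310327, sinh=3.155672; start (x,ẋ)=(0.061300, 0.182700) → end (x,ẋ)=(0.234330, 0.518644)
phase 2: p=0.3246, T=0.293, ωT=0.869477, cosh=1.402417, sinh=0.983247; start (x,ẋ)=(0.234330, 0.518644) → end (x,ẋ)=(0.369851, 0.463967)
phase 3: p=0.6232, T=0.545, ωT=1.617287, cosh=2.618919, sinh=2.420483; start (x,ẋ)=(0.369851, 0.463967) → end (x,ẋ)=(0.338140, -0.604662)
phase 4: p=0.7955, T=0.306, ωT=0.908055, cosh=1.441402, sinh=1.038094; start (x,ẋ)=(0.338140, -0.604662) → end (x,ẋ)=(-0.075263, -2.280479)

1 0.6290 0.2343 0.5186
2 0.9220 0.3699 0.4640
3 1.4670 0.3381 -0.6047
4 1.7730 -0.0753 -2.2805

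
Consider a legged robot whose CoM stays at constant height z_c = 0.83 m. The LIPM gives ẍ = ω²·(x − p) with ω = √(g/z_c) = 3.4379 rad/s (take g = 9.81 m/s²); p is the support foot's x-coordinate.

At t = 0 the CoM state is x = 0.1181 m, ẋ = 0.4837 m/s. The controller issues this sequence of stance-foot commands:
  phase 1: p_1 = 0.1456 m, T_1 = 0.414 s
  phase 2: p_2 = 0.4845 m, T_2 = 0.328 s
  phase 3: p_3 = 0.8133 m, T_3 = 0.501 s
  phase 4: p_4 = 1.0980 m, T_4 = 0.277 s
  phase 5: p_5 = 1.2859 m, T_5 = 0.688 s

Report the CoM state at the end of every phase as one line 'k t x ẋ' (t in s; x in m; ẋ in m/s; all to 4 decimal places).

1 0.4140 0.3603 0.8773
2 0.7420 0.6253 0.9064
3 1.2430 0.9846 0.8663
4 1.5200 1.2071 0.8598
5 2.2080 2.1824 3.1884

phase 1: p=0.1456, T=0.414, ωT=1.423291, cosh=2.195838, sinh=1.954918; start (x,ẋ)=(0.118100, 0.483700) → end (x,ẋ)=(0.360264, 0.877305)
phase 2: p=0.4845, T=0.328, ωT=1.127631, cosh=1.706066, sinh=1.382266; start (x,ẋ)=(0.360264, 0.877305) → end (x,ẋ)=(0.625281, 0.906360)
phase 3: p=0.8133, T=0.501, ωT=1.722388, cosh=2.888259, sinh=2.709620; start (x,ẋ)=(0.625281, 0.906360) → end (x,ẋ)=(0.984610, 0.866330)
phase 4: p=1.0980, T=0.277, ωT=0.952298, cosh=1.488756, sinh=1.102903; start (x,ẋ)=(0.984610, 0.866330) → end (x,ẋ)=(1.207115, 0.859817)
phase 5: p=1.2859, T=0.688, ωT=2.365275, cosh=5.370446, sinh=5.276523; start (x,ẋ)=(1.207115, 0.859817) → end (x,ẋ)=(2.182446, 3.188433)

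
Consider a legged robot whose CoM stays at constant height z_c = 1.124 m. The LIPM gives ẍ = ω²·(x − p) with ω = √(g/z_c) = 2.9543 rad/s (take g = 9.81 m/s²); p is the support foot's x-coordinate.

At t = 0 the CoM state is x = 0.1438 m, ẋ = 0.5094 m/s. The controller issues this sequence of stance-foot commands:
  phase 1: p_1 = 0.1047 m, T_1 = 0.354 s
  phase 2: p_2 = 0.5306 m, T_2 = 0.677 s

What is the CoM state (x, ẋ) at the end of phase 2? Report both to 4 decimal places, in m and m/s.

phase 1: p=0.1047, T=0.354, ωT=1.045822, cosh=1.598570, sinh=1.247167; start (x,ẋ)=(0.143800, 0.509400) → end (x,ẋ)=(0.382249, 0.958376)
phase 2: p=0.5306, T=0.677, ωT=2.000061, cosh=3.762417, sinh=3.627090; start (x,ẋ)=(0.382249, 0.958376) → end (x,ẋ)=(1.149071, 2.016152)

x = 1.1491, ẋ = 2.0162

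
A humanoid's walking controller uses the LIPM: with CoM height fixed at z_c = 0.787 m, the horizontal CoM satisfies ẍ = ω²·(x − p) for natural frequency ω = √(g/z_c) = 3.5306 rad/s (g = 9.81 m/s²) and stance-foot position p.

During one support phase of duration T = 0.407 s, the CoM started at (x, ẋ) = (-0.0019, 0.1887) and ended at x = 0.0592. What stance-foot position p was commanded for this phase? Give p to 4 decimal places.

p = 0.0349

ωT = 3.5306·0.407 = 1.436954; cosh(ωT) = 2.222755, sinh(ωT) = 1.985105
x(T) = p + (x₀−p)·cosh(ωT) + (ẋ₀/ω)·sinh(ωT) ⇒ p·(1 − cosh) = x(T) − x₀·cosh − (ẋ₀/ω)·sinh
numerator   = 0.0592 − (-0.0019)·2.222755 − (0.1887/3.5306)·1.985105 = -0.042675
denominator = 1 − 2.222755 = -1.222755
p = -0.042675 / -1.222755 = 0.0349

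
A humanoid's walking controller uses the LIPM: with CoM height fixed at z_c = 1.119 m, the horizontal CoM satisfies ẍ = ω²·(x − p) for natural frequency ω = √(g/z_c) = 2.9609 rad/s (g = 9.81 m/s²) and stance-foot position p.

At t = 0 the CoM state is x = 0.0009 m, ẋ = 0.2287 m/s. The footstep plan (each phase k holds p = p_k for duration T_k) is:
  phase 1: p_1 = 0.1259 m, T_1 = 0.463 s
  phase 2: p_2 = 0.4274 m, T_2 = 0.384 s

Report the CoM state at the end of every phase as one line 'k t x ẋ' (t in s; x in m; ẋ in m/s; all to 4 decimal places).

1 0.4630 0.0062 -0.2025
2 0.8470 -0.3924 -2.0921

phase 1: p=0.1259, T=0.463, ωT=1.370897, cosh=2.096380, sinh=1.842501; start (x,ẋ)=(0.000900, 0.228700) → end (x,ẋ)=(0.006167, -0.202490)
phase 2: p=0.4274, T=0.384, ωT=1.136986, cosh=1.719071, sinh=1.398286; start (x,ẋ)=(0.006167, -0.202490) → end (x,ẋ)=(-0.392355, -2.092077)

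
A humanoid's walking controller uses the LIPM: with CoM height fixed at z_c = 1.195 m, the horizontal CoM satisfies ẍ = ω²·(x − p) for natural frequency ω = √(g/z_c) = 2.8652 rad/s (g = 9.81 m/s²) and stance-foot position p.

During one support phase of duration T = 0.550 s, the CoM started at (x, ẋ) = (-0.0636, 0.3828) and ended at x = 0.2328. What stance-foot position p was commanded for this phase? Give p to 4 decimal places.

ωT = 2.8652·0.550 = 1.575860; cosh(ωT) = 2.520864, sinh(ωT) = 2.314034
x(T) = p + (x₀−p)·cosh(ωT) + (ẋ₀/ω)·sinh(ωT) ⇒ p·(1 − cosh) = x(T) − x₀·cosh − (ẋ₀/ω)·sinh
numerator   = 0.2328 − (-0.0636)·2.520864 − (0.3828/2.8652)·2.314034 = 0.083964
denominator = 1 − 2.520864 = -1.520864
p = 0.083964 / -1.520864 = -0.0552

p = -0.0552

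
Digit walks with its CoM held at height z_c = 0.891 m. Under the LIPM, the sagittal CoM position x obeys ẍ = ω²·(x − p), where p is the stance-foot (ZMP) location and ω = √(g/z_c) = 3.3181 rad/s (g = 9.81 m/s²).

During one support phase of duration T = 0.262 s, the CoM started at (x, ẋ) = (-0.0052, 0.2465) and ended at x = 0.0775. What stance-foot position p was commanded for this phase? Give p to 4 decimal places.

p = -0.0292

ωT = 3.3181·0.262 = 0.869342; cosh(ωT) = 1.402284, sinh(ωT) = 0.983057
x(T) = p + (x₀−p)·cosh(ωT) + (ẋ₀/ω)·sinh(ωT) ⇒ p·(1 − cosh) = x(T) − x₀·cosh − (ẋ₀/ω)·sinh
numerator   = 0.0775 − (-0.0052)·1.402284 − (0.2465/3.3181)·0.983057 = 0.011761
denominator = 1 − 1.402284 = -0.402284
p = 0.011761 / -0.402284 = -0.0292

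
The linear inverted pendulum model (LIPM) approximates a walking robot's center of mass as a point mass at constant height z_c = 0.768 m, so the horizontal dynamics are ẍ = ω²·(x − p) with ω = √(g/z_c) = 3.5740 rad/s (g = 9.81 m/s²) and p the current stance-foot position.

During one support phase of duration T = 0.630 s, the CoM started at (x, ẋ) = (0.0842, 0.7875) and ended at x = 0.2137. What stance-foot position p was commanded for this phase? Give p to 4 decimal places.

ωT = 3.5740·0.630 = 2.251620; cosh(ωT) = 4.804174, sinh(ωT) = 4.698945
x(T) = p + (x₀−p)·cosh(ωT) + (ẋ₀/ω)·sinh(ωT) ⇒ p·(1 − cosh) = x(T) − x₀·cosh − (ẋ₀/ω)·sinh
numerator   = 0.2137 − (0.0842)·4.804174 − (0.7875/3.5740)·4.698945 = -1.226183
denominator = 1 − 4.804174 = -3.804174
p = -1.226183 / -3.804174 = 0.3223

p = 0.3223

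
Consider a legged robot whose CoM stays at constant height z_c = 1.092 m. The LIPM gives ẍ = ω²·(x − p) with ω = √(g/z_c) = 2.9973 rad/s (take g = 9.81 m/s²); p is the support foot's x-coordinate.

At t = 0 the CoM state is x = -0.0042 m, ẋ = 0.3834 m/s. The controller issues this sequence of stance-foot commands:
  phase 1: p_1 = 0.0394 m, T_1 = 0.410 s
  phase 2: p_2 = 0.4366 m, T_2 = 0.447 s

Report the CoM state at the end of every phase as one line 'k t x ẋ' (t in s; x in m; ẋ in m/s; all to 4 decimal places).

1 0.4100 0.1584 0.5070
2 0.8570 0.1698 -0.4485

phase 1: p=0.0394, T=0.410, ωT=1.228893, cosh=1.855030, sinh=1.562414; start (x,ẋ)=(-0.004200, 0.383400) → end (x,ẋ)=(0.158377, 0.507039)
phase 2: p=0.4366, T=0.447, ωT=1.339793, cosh=2.040077, sinh=1.778177; start (x,ẋ)=(0.158377, 0.507039) → end (x,ẋ)=(0.169809, -0.448455)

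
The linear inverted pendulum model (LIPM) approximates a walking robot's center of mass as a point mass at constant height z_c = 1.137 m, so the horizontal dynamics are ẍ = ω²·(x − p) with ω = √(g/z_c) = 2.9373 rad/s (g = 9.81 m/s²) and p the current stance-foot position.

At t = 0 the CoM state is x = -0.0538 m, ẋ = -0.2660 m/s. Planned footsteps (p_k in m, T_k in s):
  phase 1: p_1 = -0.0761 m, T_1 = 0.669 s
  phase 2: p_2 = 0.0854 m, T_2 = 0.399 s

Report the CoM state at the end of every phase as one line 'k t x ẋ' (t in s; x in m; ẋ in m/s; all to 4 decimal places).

phase 1: p=-0.0761, T=0.669, ωT=1.965054, cosh=3.637722, sinh=3.497574; start (x,ẋ)=(-0.053800, -0.266000) → end (x,ẋ)=(-0.311717, -0.738537)
phase 2: p=0.0854, T=0.399, ωT=1.171983, cosh=1.769070, sinh=1.459318; start (x,ẋ)=(-0.311717, -0.738537) → end (x,ẋ)=(-0.984049, -3.008746)

1 0.6690 -0.3117 -0.7385
2 1.0680 -0.9840 -3.0087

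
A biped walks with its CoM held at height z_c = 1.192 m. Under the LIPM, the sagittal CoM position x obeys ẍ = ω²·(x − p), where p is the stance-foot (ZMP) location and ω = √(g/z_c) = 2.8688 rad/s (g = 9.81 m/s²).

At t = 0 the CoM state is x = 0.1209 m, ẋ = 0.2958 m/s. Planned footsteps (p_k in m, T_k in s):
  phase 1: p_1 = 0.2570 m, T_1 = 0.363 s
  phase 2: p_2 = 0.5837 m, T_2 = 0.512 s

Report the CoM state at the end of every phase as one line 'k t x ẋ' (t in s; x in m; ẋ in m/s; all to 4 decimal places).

phase 1: p=0.2570, T=0.363, ωT=1.041374, cosh=1.593039, sinh=1.240069; start (x,ẋ)=(0.120900, 0.295800) → end (x,ẋ)=(0.168050, -0.012956)
phase 2: p=0.5837, T=0.512, ωT=1.468826, cosh=2.287163, sinh=2.056967; start (x,ẋ)=(0.168050, -0.012956) → end (x,ẋ)=(-0.376249, -2.482395)

1 0.3630 0.1681 -0.0130
2 0.8750 -0.3762 -2.4824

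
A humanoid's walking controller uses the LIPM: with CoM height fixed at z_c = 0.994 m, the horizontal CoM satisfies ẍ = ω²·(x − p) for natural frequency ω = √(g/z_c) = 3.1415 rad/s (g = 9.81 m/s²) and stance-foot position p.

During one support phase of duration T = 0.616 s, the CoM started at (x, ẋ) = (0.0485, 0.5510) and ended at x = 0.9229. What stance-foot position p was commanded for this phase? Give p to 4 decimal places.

p = -0.0619

ωT = 3.1415·0.616 = 1.935164; cosh(ωT) = 3.534790, sinh(ωT) = 3.390390
x(T) = p + (x₀−p)·cosh(ωT) + (ẋ₀/ω)·sinh(ωT) ⇒ p·(1 − cosh) = x(T) − x₀·cosh − (ẋ₀/ω)·sinh
numerator   = 0.9229 − (0.0485)·3.534790 − (0.5510/3.1415)·3.390390 = 0.156809
denominator = 1 − 3.534790 = -2.534790
p = 0.156809 / -2.534790 = -0.0619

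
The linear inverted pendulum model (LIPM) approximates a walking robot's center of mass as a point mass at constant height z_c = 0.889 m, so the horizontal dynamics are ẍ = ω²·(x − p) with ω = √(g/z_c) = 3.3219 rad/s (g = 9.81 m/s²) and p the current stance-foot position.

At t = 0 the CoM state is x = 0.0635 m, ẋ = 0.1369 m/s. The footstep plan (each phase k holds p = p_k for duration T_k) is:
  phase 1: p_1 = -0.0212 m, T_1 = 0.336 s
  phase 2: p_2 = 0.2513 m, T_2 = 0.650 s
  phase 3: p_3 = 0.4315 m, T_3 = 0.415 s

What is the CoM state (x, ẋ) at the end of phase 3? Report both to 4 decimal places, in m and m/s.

x = 1.9720, ẋ = 5.2931

phase 1: p=-0.0212, T=0.336, ωT=1.116158, cosh=1.690319, sinh=1.362784; start (x,ẋ)=(0.063500, 0.136900) → end (x,ẋ)=(0.178132, 0.614844)
phase 2: p=0.2513, T=0.650, ωT=2.159235, cosh=4.389960, sinh=4.274547; start (x,ẋ)=(0.178132, 0.614844) → end (x,ẋ)=(0.721264, 1.660187)
phase 3: p=0.4315, T=0.415, ωT=1.378588, cosh=2.110614, sinh=1.858681; start (x,ẋ)=(0.721264, 1.660187) → end (x,ẋ)=(1.971994, 5.293119)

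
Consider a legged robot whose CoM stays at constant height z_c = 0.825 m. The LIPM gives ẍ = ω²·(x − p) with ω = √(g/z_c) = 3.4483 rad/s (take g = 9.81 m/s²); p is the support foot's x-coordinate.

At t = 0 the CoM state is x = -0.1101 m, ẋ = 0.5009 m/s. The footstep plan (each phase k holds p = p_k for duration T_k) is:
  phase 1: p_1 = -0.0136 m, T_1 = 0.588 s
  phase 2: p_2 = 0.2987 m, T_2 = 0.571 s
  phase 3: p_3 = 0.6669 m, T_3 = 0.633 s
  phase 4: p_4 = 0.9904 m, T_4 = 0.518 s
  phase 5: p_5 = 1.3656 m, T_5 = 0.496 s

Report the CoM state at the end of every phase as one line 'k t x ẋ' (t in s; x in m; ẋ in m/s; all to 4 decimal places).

phase 1: p=-0.0136, T=0.588, ωT=2.027600, cosh=3.863744, sinh=3.732093; start (x,ẋ)=(-0.110100, 0.500900) → end (x,ẋ)=(0.155672, 0.693455)
phase 2: p=0.2987, T=0.571, ωT=1.968979, cosh=3.651480, sinh=3.511881; start (x,ẋ)=(0.155672, 0.693455) → end (x,ẋ)=(0.482679, 0.800070)
phase 3: p=0.6669, T=0.633, ωT=2.182774, cosh=4.491804, sinh=4.379075; start (x,ẋ)=(0.482679, 0.800070) → end (x,ẋ)=(0.855441, 0.811946)
phase 4: p=0.9904, T=0.518, ωT=1.786219, cosh=3.067222, sinh=2.899629; start (x,ẋ)=(0.855441, 0.811946) → end (x,ẋ)=(1.259204, 1.140988)
phase 5: p=1.3656, T=0.496, ωT=1.710357, cosh=2.855868, sinh=2.675067; start (x,ẋ)=(1.259204, 1.140988) → end (x,ẋ)=(1.946885, 2.277070)

1 0.5880 0.1557 0.6935
2 1.1590 0.4827 0.8001
3 1.7920 0.8554 0.8119
4 2.3100 1.2592 1.1410
5 2.8060 1.9469 2.2771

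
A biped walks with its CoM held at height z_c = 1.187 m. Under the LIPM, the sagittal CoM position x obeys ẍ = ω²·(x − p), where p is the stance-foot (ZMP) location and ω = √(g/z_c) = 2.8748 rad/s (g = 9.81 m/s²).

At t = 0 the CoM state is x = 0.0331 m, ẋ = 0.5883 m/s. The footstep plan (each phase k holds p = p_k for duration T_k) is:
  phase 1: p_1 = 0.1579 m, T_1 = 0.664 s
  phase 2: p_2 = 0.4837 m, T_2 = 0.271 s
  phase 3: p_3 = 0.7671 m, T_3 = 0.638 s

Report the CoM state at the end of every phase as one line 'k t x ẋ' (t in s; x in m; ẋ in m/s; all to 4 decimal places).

phase 1: p=0.1579, T=0.664, ωT=1.908867, cosh=3.446846, sinh=3.298598; start (x,ẋ)=(0.033100, 0.588300) → end (x,ẋ)=(0.402760, 0.844325)
phase 2: p=0.4837, T=0.271, ωT=0.779071, cosh=1.319139, sinh=0.860307; start (x,ẋ)=(0.402760, 0.844325) → end (x,ẋ)=(0.629600, 0.913600)
phase 3: p=0.7671, T=0.638, ωT=1.834122, cosh=3.209696, sinh=3.049942; start (x,ẋ)=(0.629600, 0.913600) → end (x,ẋ)=(1.295024, 1.726776)

1 0.6640 0.4028 0.8443
2 0.9350 0.6296 0.9136
3 1.5730 1.2950 1.7268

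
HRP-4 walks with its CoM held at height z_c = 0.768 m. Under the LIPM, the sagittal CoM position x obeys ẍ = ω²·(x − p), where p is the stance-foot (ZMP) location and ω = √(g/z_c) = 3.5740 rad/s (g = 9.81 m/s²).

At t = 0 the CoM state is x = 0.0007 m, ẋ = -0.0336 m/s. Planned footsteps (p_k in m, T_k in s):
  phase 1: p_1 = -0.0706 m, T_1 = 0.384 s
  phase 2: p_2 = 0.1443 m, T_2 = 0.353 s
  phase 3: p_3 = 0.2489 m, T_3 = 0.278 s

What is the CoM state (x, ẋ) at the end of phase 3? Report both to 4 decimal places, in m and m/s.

phase 1: p=-0.0706, T=0.384, ωT=1.372416, cosh=2.099182, sinh=1.845688; start (x,ẋ)=(0.000700, -0.033600) → end (x,ẋ)=(0.061720, 0.399797)
phase 2: p=0.1443, T=0.353, ωT=1.261622, cosh=1.907169, sinh=1.623975; start (x,ẋ)=(0.061720, 0.399797) → end (x,ẋ)=(0.168468, 0.283179)
phase 3: p=0.2489, T=0.278, ωT=0.993572, cosh=1.535558, sinh=1.165306; start (x,ẋ)=(0.168468, 0.283179) → end (x,ẋ)=(0.217723, 0.099854)

x = 0.2177, ẋ = 0.0999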